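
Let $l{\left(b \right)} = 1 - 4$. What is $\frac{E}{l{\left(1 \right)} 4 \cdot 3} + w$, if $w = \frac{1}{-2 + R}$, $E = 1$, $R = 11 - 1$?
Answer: $\frac{7}{72} \approx 0.097222$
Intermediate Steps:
$R = 10$ ($R = 11 - 1 = 10$)
$l{\left(b \right)} = -3$ ($l{\left(b \right)} = 1 - 4 = -3$)
$w = \frac{1}{8}$ ($w = \frac{1}{-2 + 10} = \frac{1}{8} \approx 0.125$)
$\frac{E}{l{\left(1 \right)} 4 \cdot 3} + w = 1 \frac{1}{\left(-3\right) 4 \cdot 3} + \frac{1}{8} = 1 \frac{1}{\left(-12\right) 3} + \frac{1}{8} = 1 \frac{1}{-36} + \frac{1}{8} = 1 \left(- \frac{1}{36}\right) + \frac{1}{8} = - \frac{1}{36} + \frac{1}{8} = \frac{7}{72}$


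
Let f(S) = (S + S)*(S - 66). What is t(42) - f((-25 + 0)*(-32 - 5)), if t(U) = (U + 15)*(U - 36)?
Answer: -1588808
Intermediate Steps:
t(U) = (-36 + U)*(15 + U) (t(U) = (15 + U)*(-36 + U) = (-36 + U)*(15 + U))
f(S) = 2*S*(-66 + S) (f(S) = (2*S)*(-66 + S) = 2*S*(-66 + S))
t(42) - f((-25 + 0)*(-32 - 5)) = (-540 + 42² - 21*42) - 2*(-25 + 0)*(-32 - 5)*(-66 + (-25 + 0)*(-32 - 5)) = (-540 + 1764 - 882) - 2*(-25*(-37))*(-66 - 25*(-37)) = 342 - 2*925*(-66 + 925) = 342 - 2*925*859 = 342 - 1*1589150 = 342 - 1589150 = -1588808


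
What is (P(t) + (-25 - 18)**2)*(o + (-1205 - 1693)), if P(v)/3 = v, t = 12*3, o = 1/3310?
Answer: -18772285703/3310 ≈ -5.6714e+6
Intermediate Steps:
o = 1/3310 ≈ 0.00030211
t = 36
P(v) = 3*v
(P(t) + (-25 - 18)**2)*(o + (-1205 - 1693)) = (3*36 + (-25 - 18)**2)*(1/3310 + (-1205 - 1693)) = (108 + (-43)**2)*(1/3310 - 2898) = (108 + 1849)*(-9592379/3310) = 1957*(-9592379/3310) = -18772285703/3310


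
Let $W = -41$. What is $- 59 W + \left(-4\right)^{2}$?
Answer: $2435$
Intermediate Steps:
$- 59 W + \left(-4\right)^{2} = \left(-59\right) \left(-41\right) + \left(-4\right)^{2} = 2419 + 16 = 2435$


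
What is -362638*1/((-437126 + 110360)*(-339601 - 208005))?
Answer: -181319/89469511098 ≈ -2.0266e-6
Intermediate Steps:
-362638*1/((-437126 + 110360)*(-339601 - 208005)) = -362638/((-547606*(-326766))) = -362638/178939022196 = -362638*1/178939022196 = -181319/89469511098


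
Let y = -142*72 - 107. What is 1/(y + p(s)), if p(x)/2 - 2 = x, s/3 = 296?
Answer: -1/8551 ≈ -0.00011695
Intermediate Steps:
s = 888 (s = 3*296 = 888)
p(x) = 4 + 2*x
y = -10331 (y = -10224 - 107 = -10331)
1/(y + p(s)) = 1/(-10331 + (4 + 2*888)) = 1/(-10331 + (4 + 1776)) = 1/(-10331 + 1780) = 1/(-8551) = -1/8551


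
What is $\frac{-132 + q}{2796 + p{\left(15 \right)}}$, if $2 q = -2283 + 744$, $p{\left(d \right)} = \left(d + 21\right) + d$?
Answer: $- \frac{601}{1898} \approx -0.31665$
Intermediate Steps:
$p{\left(d \right)} = 21 + 2 d$ ($p{\left(d \right)} = \left(21 + d\right) + d = 21 + 2 d$)
$q = - \frac{1539}{2}$ ($q = \frac{-2283 + 744}{2} = \frac{1}{2} \left(-1539\right) = - \frac{1539}{2} \approx -769.5$)
$\frac{-132 + q}{2796 + p{\left(15 \right)}} = \frac{-132 - \frac{1539}{2}}{2796 + \left(21 + 2 \cdot 15\right)} = - \frac{1803}{2 \left(2796 + \left(21 + 30\right)\right)} = - \frac{1803}{2 \left(2796 + 51\right)} = - \frac{1803}{2 \cdot 2847} = \left(- \frac{1803}{2}\right) \frac{1}{2847} = - \frac{601}{1898}$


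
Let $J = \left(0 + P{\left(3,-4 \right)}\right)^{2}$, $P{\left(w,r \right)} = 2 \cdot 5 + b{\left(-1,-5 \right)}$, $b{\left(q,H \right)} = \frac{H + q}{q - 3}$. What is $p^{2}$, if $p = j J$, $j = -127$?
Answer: $\frac{4513555489}{16} \approx 2.821 \cdot 10^{8}$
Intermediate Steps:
$b{\left(q,H \right)} = \frac{H + q}{-3 + q}$
$P{\left(w,r \right)} = \frac{23}{2}$ ($P{\left(w,r \right)} = 2 \cdot 5 + \frac{-5 - 1}{-3 - 1} = 10 + \frac{1}{-4} \left(-6\right) = 10 - - \frac{3}{2} = 10 + \frac{3}{2} = \frac{23}{2}$)
$J = \frac{529}{4}$ ($J = \left(0 + \frac{23}{2}\right)^{2} = \left(\frac{23}{2}\right)^{2} = \frac{529}{4} \approx 132.25$)
$p = - \frac{67183}{4}$ ($p = \left(-127\right) \frac{529}{4} = - \frac{67183}{4} \approx -16796.0$)
$p^{2} = \left(- \frac{67183}{4}\right)^{2} = \frac{4513555489}{16}$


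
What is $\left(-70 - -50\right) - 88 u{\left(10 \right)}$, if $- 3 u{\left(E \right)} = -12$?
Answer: $-372$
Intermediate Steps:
$u{\left(E \right)} = 4$ ($u{\left(E \right)} = \left(- \frac{1}{3}\right) \left(-12\right) = 4$)
$\left(-70 - -50\right) - 88 u{\left(10 \right)} = \left(-70 - -50\right) - 352 = \left(-70 + 50\right) - 352 = -20 - 352 = -372$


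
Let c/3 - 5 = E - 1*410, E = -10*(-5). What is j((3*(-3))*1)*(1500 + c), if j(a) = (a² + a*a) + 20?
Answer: 79170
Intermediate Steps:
E = 50
c = -1065 (c = 15 + 3*(50 - 1*410) = 15 + 3*(50 - 410) = 15 + 3*(-360) = 15 - 1080 = -1065)
j(a) = 20 + 2*a² (j(a) = (a² + a²) + 20 = 2*a² + 20 = 20 + 2*a²)
j((3*(-3))*1)*(1500 + c) = (20 + 2*((3*(-3))*1)²)*(1500 - 1065) = (20 + 2*(-9*1)²)*435 = (20 + 2*(-9)²)*435 = (20 + 2*81)*435 = (20 + 162)*435 = 182*435 = 79170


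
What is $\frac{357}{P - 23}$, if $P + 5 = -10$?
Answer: $- \frac{357}{38} \approx -9.3947$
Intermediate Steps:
$P = -15$ ($P = -5 - 10 = -15$)
$\frac{357}{P - 23} = \frac{357}{-15 - 23} = \frac{357}{-38} = 357 \left(- \frac{1}{38}\right) = - \frac{357}{38}$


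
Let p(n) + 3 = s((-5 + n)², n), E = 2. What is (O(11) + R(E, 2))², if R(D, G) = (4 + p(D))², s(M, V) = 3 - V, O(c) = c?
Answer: 225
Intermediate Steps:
p(n) = -n (p(n) = -3 + (3 - n) = -n)
R(D, G) = (4 - D)²
(O(11) + R(E, 2))² = (11 + (-4 + 2)²)² = (11 + (-2)²)² = (11 + 4)² = 15² = 225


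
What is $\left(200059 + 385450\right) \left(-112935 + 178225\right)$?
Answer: $38227882610$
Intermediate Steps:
$\left(200059 + 385450\right) \left(-112935 + 178225\right) = 585509 \cdot 65290 = 38227882610$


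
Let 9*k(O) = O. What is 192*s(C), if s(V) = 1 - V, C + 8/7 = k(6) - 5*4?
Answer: 28864/7 ≈ 4123.4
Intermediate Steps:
k(O) = O/9
C = -430/21 (C = -8/7 + ((⅑)*6 - 5*4) = -8/7 + (⅔ - 20) = -8/7 - 58/3 = -430/21 ≈ -20.476)
192*s(C) = 192*(1 - 1*(-430/21)) = 192*(1 + 430/21) = 192*(451/21) = 28864/7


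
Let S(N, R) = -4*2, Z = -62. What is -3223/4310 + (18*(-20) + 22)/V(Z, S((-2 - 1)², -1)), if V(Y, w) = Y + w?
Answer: 123117/30170 ≈ 4.0808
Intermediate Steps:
S(N, R) = -8
-3223/4310 + (18*(-20) + 22)/V(Z, S((-2 - 1)², -1)) = -3223/4310 + (18*(-20) + 22)/(-62 - 8) = -3223*1/4310 + (-360 + 22)/(-70) = -3223/4310 - 338*(-1/70) = -3223/4310 + 169/35 = 123117/30170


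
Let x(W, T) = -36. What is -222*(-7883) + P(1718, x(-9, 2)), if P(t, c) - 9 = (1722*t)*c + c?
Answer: -104752257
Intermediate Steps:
P(t, c) = 9 + c + 1722*c*t (P(t, c) = 9 + ((1722*t)*c + c) = 9 + (1722*c*t + c) = 9 + (c + 1722*c*t) = 9 + c + 1722*c*t)
-222*(-7883) + P(1718, x(-9, 2)) = -222*(-7883) + (9 - 36 + 1722*(-36)*1718) = 1750026 + (9 - 36 - 106502256) = 1750026 - 106502283 = -104752257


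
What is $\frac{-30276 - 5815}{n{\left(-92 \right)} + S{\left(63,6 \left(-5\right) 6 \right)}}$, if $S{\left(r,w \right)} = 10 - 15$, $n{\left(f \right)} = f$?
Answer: $\frac{36091}{97} \approx 372.07$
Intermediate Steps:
$S{\left(r,w \right)} = -5$
$\frac{-30276 - 5815}{n{\left(-92 \right)} + S{\left(63,6 \left(-5\right) 6 \right)}} = \frac{-30276 - 5815}{-92 - 5} = - \frac{36091}{-97} = \left(-36091\right) \left(- \frac{1}{97}\right) = \frac{36091}{97}$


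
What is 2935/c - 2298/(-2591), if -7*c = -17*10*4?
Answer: 10958947/352376 ≈ 31.100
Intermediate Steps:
c = 680/7 (c = -(-17*10)*4/7 = -(-170)*4/7 = -⅐*(-680) = 680/7 ≈ 97.143)
2935/c - 2298/(-2591) = 2935/(680/7) - 2298/(-2591) = 2935*(7/680) - 2298*(-1/2591) = 4109/136 + 2298/2591 = 10958947/352376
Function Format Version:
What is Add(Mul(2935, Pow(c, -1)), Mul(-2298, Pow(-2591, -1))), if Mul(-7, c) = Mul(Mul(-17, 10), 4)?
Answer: Rational(10958947, 352376) ≈ 31.100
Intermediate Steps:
c = Rational(680, 7) (c = Mul(Rational(-1, 7), Mul(Mul(-17, 10), 4)) = Mul(Rational(-1, 7), Mul(-170, 4)) = Mul(Rational(-1, 7), -680) = Rational(680, 7) ≈ 97.143)
Add(Mul(2935, Pow(c, -1)), Mul(-2298, Pow(-2591, -1))) = Add(Mul(2935, Pow(Rational(680, 7), -1)), Mul(-2298, Pow(-2591, -1))) = Add(Mul(2935, Rational(7, 680)), Mul(-2298, Rational(-1, 2591))) = Add(Rational(4109, 136), Rational(2298, 2591)) = Rational(10958947, 352376)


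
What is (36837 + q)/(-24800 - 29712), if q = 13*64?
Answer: -37669/54512 ≈ -0.69102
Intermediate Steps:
q = 832
(36837 + q)/(-24800 - 29712) = (36837 + 832)/(-24800 - 29712) = 37669/(-54512) = 37669*(-1/54512) = -37669/54512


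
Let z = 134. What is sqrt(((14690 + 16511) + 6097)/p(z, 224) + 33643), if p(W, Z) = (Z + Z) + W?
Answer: sqrt(2854349742)/291 ≈ 183.59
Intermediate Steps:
p(W, Z) = W + 2*Z (p(W, Z) = 2*Z + W = W + 2*Z)
sqrt(((14690 + 16511) + 6097)/p(z, 224) + 33643) = sqrt(((14690 + 16511) + 6097)/(134 + 2*224) + 33643) = sqrt((31201 + 6097)/(134 + 448) + 33643) = sqrt(37298/582 + 33643) = sqrt(37298*(1/582) + 33643) = sqrt(18649/291 + 33643) = sqrt(9808762/291) = sqrt(2854349742)/291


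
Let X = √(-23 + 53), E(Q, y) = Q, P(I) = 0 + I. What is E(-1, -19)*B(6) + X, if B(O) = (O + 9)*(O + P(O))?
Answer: -180 + √30 ≈ -174.52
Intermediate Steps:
P(I) = I
B(O) = 2*O*(9 + O) (B(O) = (O + 9)*(O + O) = (9 + O)*(2*O) = 2*O*(9 + O))
X = √30 ≈ 5.4772
E(-1, -19)*B(6) + X = -2*6*(9 + 6) + √30 = -2*6*15 + √30 = -1*180 + √30 = -180 + √30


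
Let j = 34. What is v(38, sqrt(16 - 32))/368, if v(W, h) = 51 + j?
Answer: 85/368 ≈ 0.23098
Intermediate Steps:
v(W, h) = 85 (v(W, h) = 51 + 34 = 85)
v(38, sqrt(16 - 32))/368 = 85/368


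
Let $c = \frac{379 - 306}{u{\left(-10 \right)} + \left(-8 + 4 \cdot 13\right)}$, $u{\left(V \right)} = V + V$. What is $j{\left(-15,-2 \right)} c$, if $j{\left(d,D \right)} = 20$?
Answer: $\frac{365}{6} \approx 60.833$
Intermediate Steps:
$u{\left(V \right)} = 2 V$
$c = \frac{73}{24}$ ($c = \frac{379 - 306}{2 \left(-10\right) + \left(-8 + 4 \cdot 13\right)} = \frac{73}{-20 + \left(-8 + 52\right)} = \frac{73}{-20 + 44} = \frac{73}{24} \approx 3.0417$)
$j{\left(-15,-2 \right)} c = 20 \cdot \frac{73}{24} = \frac{365}{6}$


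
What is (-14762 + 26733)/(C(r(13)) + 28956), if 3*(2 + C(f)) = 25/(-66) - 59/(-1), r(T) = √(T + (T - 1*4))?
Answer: 2370258/5736761 ≈ 0.41317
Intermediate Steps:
r(T) = √(-4 + 2*T) (r(T) = √(T + (T - 4)) = √(T + (-4 + T)) = √(-4 + 2*T))
C(f) = 3473/198 (C(f) = -2 + (25/(-66) - 59/(-1))/3 = -2 + (25*(-1/66) - 59*(-1))/3 = -2 + (-25/66 + 59)/3 = -2 + (⅓)*(3869/66) = -2 + 3869/198 = 3473/198)
(-14762 + 26733)/(C(r(13)) + 28956) = (-14762 + 26733)/(3473/198 + 28956) = 11971/(5736761/198) = 11971*(198/5736761) = 2370258/5736761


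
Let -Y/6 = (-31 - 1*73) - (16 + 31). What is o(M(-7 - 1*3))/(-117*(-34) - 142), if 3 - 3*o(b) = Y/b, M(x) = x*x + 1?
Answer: -201/387436 ≈ -0.00051880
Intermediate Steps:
M(x) = 1 + x² (M(x) = x² + 1 = 1 + x²)
Y = 906 (Y = -6*((-31 - 1*73) - (16 + 31)) = -6*((-31 - 73) - 1*47) = -6*(-104 - 47) = -6*(-151) = 906)
o(b) = 1 - 302/b
o(M(-7 - 1*3))/(-117*(-34) - 142) = ((-302 + (1 + (-7 - 1*3)²))/(1 + (-7 - 1*3)²))/(-117*(-34) - 142) = ((-302 + (1 + (-7 - 3)²))/(1 + (-7 - 3)²))/(3978 - 142) = ((-302 + (1 + (-10)²))/(1 + (-10)²))/3836 = ((-302 + (1 + 100))/(1 + 100))*(1/3836) = ((-302 + 101)/101)*(1/3836) = ((1/101)*(-201))*(1/3836) = -201/101*1/3836 = -201/387436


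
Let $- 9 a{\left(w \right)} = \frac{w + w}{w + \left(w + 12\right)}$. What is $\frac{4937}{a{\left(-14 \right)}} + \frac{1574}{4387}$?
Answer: $- \frac{779699266}{30709} \approx -25390.0$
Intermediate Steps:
$a{\left(w \right)} = - \frac{2 w}{9 \left(12 + 2 w\right)}$ ($a{\left(w \right)} = - \frac{\left(w + w\right) \frac{1}{w + \left(w + 12\right)}}{9} = - \frac{2 w \frac{1}{w + \left(12 + w\right)}}{9} = - \frac{2 w \frac{1}{12 + 2 w}}{9} = - \frac{2 w}{9 \left(12 + 2 w\right)}$)
$\frac{4937}{a{\left(-14 \right)}} + \frac{1574}{4387} = \frac{4937}{\left(-1\right) \left(-14\right) \frac{1}{54 + 9 \left(-14\right)}} + \frac{1574}{4387} = \frac{4937}{\left(-1\right) \left(-14\right) \frac{1}{54 - 126}} + 1574 \cdot \frac{1}{4387} = \frac{4937}{\left(-1\right) \left(-14\right) \frac{1}{-72}} + \frac{1574}{4387} = \frac{4937}{\left(-1\right) \left(-14\right) \left(- \frac{1}{72}\right)} + \frac{1574}{4387} = \frac{4937}{- \frac{7}{36}} + \frac{1574}{4387} = 4937 \left(- \frac{36}{7}\right) + \frac{1574}{4387} = - \frac{177732}{7} + \frac{1574}{4387} = - \frac{779699266}{30709}$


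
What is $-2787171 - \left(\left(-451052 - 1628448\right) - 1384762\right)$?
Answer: $677091$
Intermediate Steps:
$-2787171 - \left(\left(-451052 - 1628448\right) - 1384762\right) = -2787171 - \left(-2079500 - 1384762\right) = -2787171 - -3464262 = -2787171 + 3464262 = 677091$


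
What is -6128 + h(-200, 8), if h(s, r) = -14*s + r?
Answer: -3320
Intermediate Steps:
h(s, r) = r - 14*s
-6128 + h(-200, 8) = -6128 + (8 - 14*(-200)) = -6128 + (8 + 2800) = -6128 + 2808 = -3320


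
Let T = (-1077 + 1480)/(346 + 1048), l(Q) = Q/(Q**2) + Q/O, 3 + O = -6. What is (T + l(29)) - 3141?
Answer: -1143857219/363834 ≈ -3143.9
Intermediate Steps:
O = -9 (O = -3 - 6 = -9)
l(Q) = 1/Q - Q/9 (l(Q) = Q/(Q**2) + Q/(-9) = Q/Q**2 + Q*(-1/9) = 1/Q - Q/9)
T = 403/1394 ≈ 0.28910
(T + l(29)) - 3141 = (403/1394 + (1/29 - 1/9*29)) - 3141 = (403/1394 + (1/29 - 29/9)) - 3141 = (403/1394 - 832/261) - 3141 = -1054625/363834 - 3141 = -1143857219/363834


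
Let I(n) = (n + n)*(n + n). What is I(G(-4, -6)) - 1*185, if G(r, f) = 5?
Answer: -85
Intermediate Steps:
I(n) = 4*n² (I(n) = (2*n)*(2*n) = 4*n²)
I(G(-4, -6)) - 1*185 = 4*5² - 1*185 = 4*25 - 185 = 100 - 185 = -85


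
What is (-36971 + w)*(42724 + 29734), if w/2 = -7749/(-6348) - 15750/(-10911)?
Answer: -5153282091996655/1923973 ≈ -2.6785e+9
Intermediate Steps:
w = 20503371/3847946 (w = 2*(-7749/(-6348) - 15750/(-10911)) = 2*(-7749*(-1/6348) - 15750*(-1/10911)) = 2*(2583/2116 + 5250/3637) = 2*(20503371/7695892) = 20503371/3847946 ≈ 5.3284)
(-36971 + w)*(42724 + 29734) = (-36971 + 20503371/3847946)*(42724 + 29734) = -142241908195/3847946*72458 = -5153282091996655/1923973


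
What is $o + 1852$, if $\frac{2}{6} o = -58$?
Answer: $1678$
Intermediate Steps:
$o = -174$ ($o = 3 \left(-58\right) = -174$)
$o + 1852 = -174 + 1852 = 1678$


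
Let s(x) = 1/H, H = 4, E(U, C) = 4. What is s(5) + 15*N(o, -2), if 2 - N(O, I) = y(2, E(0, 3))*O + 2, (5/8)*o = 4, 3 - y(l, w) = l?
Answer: -383/4 ≈ -95.750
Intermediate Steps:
y(l, w) = 3 - l
o = 32/5 (o = (8/5)*4 = 32/5 ≈ 6.4000)
N(O, I) = -O (N(O, I) = 2 - ((3 - 1*2)*O + 2) = 2 - ((3 - 2)*O + 2) = 2 - (1*O + 2) = 2 - (O + 2) = 2 - (2 + O) = 2 + (-2 - O) = -O)
s(x) = ¼ (s(x) = 1/4 = ¼)
s(5) + 15*N(o, -2) = ¼ + 15*(-1*32/5) = ¼ + 15*(-32/5) = ¼ - 96 = -383/4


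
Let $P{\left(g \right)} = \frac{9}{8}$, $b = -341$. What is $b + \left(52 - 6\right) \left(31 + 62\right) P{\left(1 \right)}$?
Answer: $\frac{17887}{4} \approx 4471.8$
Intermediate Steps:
$P{\left(g \right)} = \frac{9}{8}$ ($P{\left(g \right)} = 9 \cdot \frac{1}{8} = \frac{9}{8}$)
$b + \left(52 - 6\right) \left(31 + 62\right) P{\left(1 \right)} = -341 + \left(52 - 6\right) \left(31 + 62\right) \frac{9}{8} = -341 + 46 \cdot 93 \cdot \frac{9}{8} = -341 + 4278 \cdot \frac{9}{8} = -341 + \frac{19251}{4} = \frac{17887}{4}$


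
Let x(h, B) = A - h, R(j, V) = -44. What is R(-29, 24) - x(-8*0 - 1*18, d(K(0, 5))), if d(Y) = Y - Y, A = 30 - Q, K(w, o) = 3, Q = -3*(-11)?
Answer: -59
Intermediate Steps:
Q = 33
A = -3 (A = 30 - 1*33 = 30 - 33 = -3)
d(Y) = 0
x(h, B) = -3 - h
R(-29, 24) - x(-8*0 - 1*18, d(K(0, 5))) = -44 - (-3 - (-8*0 - 1*18)) = -44 - (-3 - (0 - 18)) = -44 - (-3 - 1*(-18)) = -44 - (-3 + 18) = -44 - 1*15 = -44 - 15 = -59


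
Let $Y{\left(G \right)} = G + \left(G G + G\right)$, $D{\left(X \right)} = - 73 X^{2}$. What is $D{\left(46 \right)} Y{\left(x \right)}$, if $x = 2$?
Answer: $-1235744$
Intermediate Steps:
$Y{\left(G \right)} = G^{2} + 2 G$ ($Y{\left(G \right)} = G + \left(G^{2} + G\right) = G + \left(G + G^{2}\right) = G^{2} + 2 G$)
$D{\left(46 \right)} Y{\left(x \right)} = - 73 \cdot 46^{2} \cdot 2 \left(2 + 2\right) = \left(-73\right) 2116 \cdot 2 \cdot 4 = \left(-154468\right) 8 = -1235744$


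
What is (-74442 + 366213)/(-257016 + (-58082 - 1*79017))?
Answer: -291771/394115 ≈ -0.74032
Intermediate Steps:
(-74442 + 366213)/(-257016 + (-58082 - 1*79017)) = 291771/(-257016 + (-58082 - 79017)) = 291771/(-257016 - 137099) = 291771/(-394115) = 291771*(-1/394115) = -291771/394115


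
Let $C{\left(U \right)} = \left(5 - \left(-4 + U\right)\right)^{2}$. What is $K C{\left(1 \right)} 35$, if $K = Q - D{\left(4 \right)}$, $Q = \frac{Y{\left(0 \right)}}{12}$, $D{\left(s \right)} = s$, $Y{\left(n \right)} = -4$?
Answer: $- \frac{29120}{3} \approx -9706.7$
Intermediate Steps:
$Q = - \frac{1}{3}$ ($Q = - \frac{4}{12} = \left(-4\right) \frac{1}{12} = - \frac{1}{3} \approx -0.33333$)
$C{\left(U \right)} = \left(9 - U\right)^{2}$
$K = - \frac{13}{3}$ ($K = - \frac{1}{3} - 4 = - \frac{13}{3} \approx -4.3333$)
$K C{\left(1 \right)} 35 = - \frac{13 \left(-9 + 1\right)^{2}}{3} \cdot 35 = - \frac{13 \left(-8\right)^{2}}{3} \cdot 35 = \left(- \frac{13}{3}\right) 64 \cdot 35 = \left(- \frac{832}{3}\right) 35 = - \frac{29120}{3}$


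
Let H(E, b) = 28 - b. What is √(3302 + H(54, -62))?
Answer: 8*√53 ≈ 58.241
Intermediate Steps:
√(3302 + H(54, -62)) = √(3302 + (28 - 1*(-62))) = √(3302 + (28 + 62)) = √(3302 + 90) = √3392 = 8*√53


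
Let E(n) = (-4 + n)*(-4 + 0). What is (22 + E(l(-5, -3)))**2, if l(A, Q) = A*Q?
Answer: 484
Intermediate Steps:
E(n) = 16 - 4*n (E(n) = (-4 + n)*(-4) = 16 - 4*n)
(22 + E(l(-5, -3)))**2 = (22 + (16 - (-20)*(-3)))**2 = (22 + (16 - 4*15))**2 = (22 + (16 - 60))**2 = (22 - 44)**2 = (-22)**2 = 484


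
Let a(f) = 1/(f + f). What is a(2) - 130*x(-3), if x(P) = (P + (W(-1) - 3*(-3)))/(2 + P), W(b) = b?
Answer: 2601/4 ≈ 650.25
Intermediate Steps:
a(f) = 1/(2*f)
x(P) = (8 + P)/(2 + P) (x(P) = (P + (-1 - 3*(-3)))/(2 + P) = (P + (-1 + 9))/(2 + P) = (P + 8)/(2 + P) = (8 + P)/(2 + P))
a(2) - 130*x(-3) = (½)/2 - 130*(8 - 3)/(2 - 3) = (½)*(½) - 130*5/(-1) = ¼ - (-130)*5 = ¼ - 130*(-5) = ¼ + 650 = 2601/4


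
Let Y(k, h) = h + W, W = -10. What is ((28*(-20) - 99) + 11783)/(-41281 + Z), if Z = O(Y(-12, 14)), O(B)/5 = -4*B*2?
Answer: -11124/41441 ≈ -0.26843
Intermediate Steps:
Y(k, h) = -10 + h (Y(k, h) = h - 10 = -10 + h)
O(B) = -40*B (O(B) = 5*(-4*B*2) = 5*(-8*B) = -40*B)
Z = -160 (Z = -40*(-10 + 14) = -40*4 = -160)
((28*(-20) - 99) + 11783)/(-41281 + Z) = ((28*(-20) - 99) + 11783)/(-41281 - 160) = ((-560 - 99) + 11783)/(-41441) = (-659 + 11783)*(-1/41441) = 11124*(-1/41441) = -11124/41441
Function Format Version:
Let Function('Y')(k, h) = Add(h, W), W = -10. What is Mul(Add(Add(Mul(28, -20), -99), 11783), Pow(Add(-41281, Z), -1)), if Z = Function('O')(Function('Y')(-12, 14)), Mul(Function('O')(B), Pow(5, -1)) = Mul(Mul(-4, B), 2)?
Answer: Rational(-11124, 41441) ≈ -0.26843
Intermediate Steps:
Function('Y')(k, h) = Add(-10, h) (Function('Y')(k, h) = Add(h, -10) = Add(-10, h))
Function('O')(B) = Mul(-40, B) (Function('O')(B) = Mul(5, Mul(Mul(-4, B), 2)) = Mul(5, Mul(-8, B)) = Mul(-40, B))
Z = -160 (Z = Mul(-40, Add(-10, 14)) = Mul(-40, 4) = -160)
Mul(Add(Add(Mul(28, -20), -99), 11783), Pow(Add(-41281, Z), -1)) = Mul(Add(Add(Mul(28, -20), -99), 11783), Pow(Add(-41281, -160), -1)) = Mul(Add(Add(-560, -99), 11783), Pow(-41441, -1)) = Mul(Add(-659, 11783), Rational(-1, 41441)) = Mul(11124, Rational(-1, 41441)) = Rational(-11124, 41441)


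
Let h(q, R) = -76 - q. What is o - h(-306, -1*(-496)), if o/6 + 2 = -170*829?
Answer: -845822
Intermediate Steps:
o = -845592 (o = -12 + 6*(-170*829) = -12 + 6*(-140930) = -12 - 845580 = -845592)
o - h(-306, -1*(-496)) = -845592 - (-76 - 1*(-306)) = -845592 - (-76 + 306) = -845592 - 1*230 = -845592 - 230 = -845822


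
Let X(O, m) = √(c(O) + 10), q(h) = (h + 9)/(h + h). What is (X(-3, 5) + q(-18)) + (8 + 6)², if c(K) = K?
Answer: 785/4 + √7 ≈ 198.90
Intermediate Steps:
q(h) = (9 + h)/(2*h) (q(h) = (9 + h)/((2*h)) = (9 + h)*(1/(2*h)) = (9 + h)/(2*h))
X(O, m) = √(10 + O) (X(O, m) = √(O + 10) = √(10 + O))
(X(-3, 5) + q(-18)) + (8 + 6)² = (√(10 - 3) + (½)*(9 - 18)/(-18)) + (8 + 6)² = (√7 + (½)*(-1/18)*(-9)) + 14² = (√7 + ¼) + 196 = (¼ + √7) + 196 = 785/4 + √7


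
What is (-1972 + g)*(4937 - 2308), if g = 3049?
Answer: 2831433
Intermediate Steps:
(-1972 + g)*(4937 - 2308) = (-1972 + 3049)*(4937 - 2308) = 1077*2629 = 2831433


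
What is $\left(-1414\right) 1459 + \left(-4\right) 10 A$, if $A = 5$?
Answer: $-2063226$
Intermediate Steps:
$\left(-1414\right) 1459 + \left(-4\right) 10 A = \left(-1414\right) 1459 + \left(-4\right) 10 \cdot 5 = -2063026 - 200 = -2063226$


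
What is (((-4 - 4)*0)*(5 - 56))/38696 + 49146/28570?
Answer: 24573/14285 ≈ 1.7202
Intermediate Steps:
(((-4 - 4)*0)*(5 - 56))/38696 + 49146/28570 = (-8*0*(-51))*(1/38696) + 49146*(1/28570) = (0*(-51))*(1/38696) + 24573/14285 = 0*(1/38696) + 24573/14285 = 0 + 24573/14285 = 24573/14285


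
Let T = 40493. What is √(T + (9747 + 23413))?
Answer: √73653 ≈ 271.39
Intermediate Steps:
√(T + (9747 + 23413)) = √(40493 + (9747 + 23413)) = √(40493 + 33160) = √73653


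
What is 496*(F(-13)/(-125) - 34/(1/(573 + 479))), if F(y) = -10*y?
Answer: -443536096/25 ≈ -1.7741e+7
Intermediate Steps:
496*(F(-13)/(-125) - 34/(1/(573 + 479))) = 496*(-10*(-13)/(-125) - 34/(1/(573 + 479))) = 496*(130*(-1/125) - 34/(1/1052)) = 496*(-26/25 - 34/1/1052) = 496*(-26/25 - 34*1052) = 496*(-26/25 - 35768) = 496*(-894226/25) = -443536096/25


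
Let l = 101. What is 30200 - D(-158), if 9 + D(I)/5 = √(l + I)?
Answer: 30245 - 5*I*√57 ≈ 30245.0 - 37.749*I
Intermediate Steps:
D(I) = -45 + 5*√(101 + I)
30200 - D(-158) = 30200 - (-45 + 5*√(101 - 158)) = 30200 - (-45 + 5*√(-57)) = 30200 - (-45 + 5*(I*√57)) = 30200 - (-45 + 5*I*√57) = 30200 + (45 - 5*I*√57) = 30245 - 5*I*√57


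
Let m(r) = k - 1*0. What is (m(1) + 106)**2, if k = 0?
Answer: 11236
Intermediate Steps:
m(r) = 0 (m(r) = 0 - 1*0 = 0 + 0 = 0)
(m(1) + 106)**2 = (0 + 106)**2 = 106**2 = 11236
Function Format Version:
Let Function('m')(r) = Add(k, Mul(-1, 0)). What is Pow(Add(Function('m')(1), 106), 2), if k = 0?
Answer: 11236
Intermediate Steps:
Function('m')(r) = 0 (Function('m')(r) = Add(0, Mul(-1, 0)) = Add(0, 0) = 0)
Pow(Add(Function('m')(1), 106), 2) = Pow(Add(0, 106), 2) = Pow(106, 2) = 11236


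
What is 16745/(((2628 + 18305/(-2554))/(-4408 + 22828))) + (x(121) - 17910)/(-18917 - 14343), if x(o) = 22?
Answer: 6550280664089504/55657342205 ≈ 1.1769e+5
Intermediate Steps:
16745/(((2628 + 18305/(-2554))/(-4408 + 22828))) + (x(121) - 17910)/(-18917 - 14343) = 16745/(((2628 + 18305/(-2554))/(-4408 + 22828))) + (22 - 17910)/(-18917 - 14343) = 16745/(((2628 + 18305*(-1/2554))/18420)) - 17888/(-33260) = 16745/(((2628 - 18305/2554)*(1/18420))) - 17888*(-1/33260) = 16745/(((6693607/2554)*(1/18420))) + 4472/8315 = 16745/(6693607/47044680) + 4472/8315 = 16745*(47044680/6693607) + 4472/8315 = 787763166600/6693607 + 4472/8315 = 6550280664089504/55657342205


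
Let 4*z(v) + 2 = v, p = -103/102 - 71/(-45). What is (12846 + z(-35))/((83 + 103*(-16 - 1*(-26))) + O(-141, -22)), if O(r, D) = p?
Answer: 39280455/3407518 ≈ 11.528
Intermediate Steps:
p = 869/1530 (p = -103*1/102 - 71*(-1/45) = -103/102 + 71/45 = 869/1530 ≈ 0.56797)
O(r, D) = 869/1530
z(v) = -1/2 + v/4
(12846 + z(-35))/((83 + 103*(-16 - 1*(-26))) + O(-141, -22)) = (12846 + (-1/2 + (1/4)*(-35)))/((83 + 103*(-16 - 1*(-26))) + 869/1530) = (12846 + (-1/2 - 35/4))/((83 + 103*(-16 + 26)) + 869/1530) = (12846 - 37/4)/((83 + 103*10) + 869/1530) = 51347/(4*((83 + 1030) + 869/1530)) = 51347/(4*(1113 + 869/1530)) = 51347/(4*(1703759/1530)) = (51347/4)*(1530/1703759) = 39280455/3407518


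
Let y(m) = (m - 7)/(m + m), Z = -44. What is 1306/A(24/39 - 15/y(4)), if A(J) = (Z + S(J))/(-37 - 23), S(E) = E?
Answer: 254670/11 ≈ 23152.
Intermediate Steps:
y(m) = (-7 + m)/(2*m) (y(m) = (-7 + m)/((2*m)) = (-7 + m)*(1/(2*m)) = (-7 + m)/(2*m))
A(J) = 11/15 - J/60 (A(J) = (-44 + J)/(-37 - 23) = (-44 + J)/(-60) = (-44 + J)*(-1/60) = 11/15 - J/60)
1306/A(24/39 - 15/y(4)) = 1306/(11/15 - (24/39 - 15*8/(-7 + 4))/60) = 1306/(11/15 - (24*(1/39) - 15/((½)*(¼)*(-3)))/60) = 1306/(11/15 - (8/13 - 15/(-3/8))/60) = 1306/(11/15 - (8/13 - 15*(-8/3))/60) = 1306/(11/15 - (8/13 + 40)/60) = 1306/(11/15 - 1/60*528/13) = 1306/(11/15 - 44/65) = 1306/(11/195) = 1306*(195/11) = 254670/11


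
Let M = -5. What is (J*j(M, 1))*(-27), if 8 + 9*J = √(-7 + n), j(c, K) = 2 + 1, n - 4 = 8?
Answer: 72 - 9*√5 ≈ 51.875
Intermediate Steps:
n = 12 (n = 4 + 8 = 12)
j(c, K) = 3
J = -8/9 + √5/9 (J = -8/9 + √(-7 + 12)/9 = -8/9 + √5/9 ≈ -0.64044)
(J*j(M, 1))*(-27) = ((-8/9 + √5/9)*3)*(-27) = (-8/3 + √5/3)*(-27) = 72 - 9*√5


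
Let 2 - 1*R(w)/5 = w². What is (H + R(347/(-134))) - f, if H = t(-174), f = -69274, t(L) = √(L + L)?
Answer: 1243461459/17956 + 2*I*√87 ≈ 69251.0 + 18.655*I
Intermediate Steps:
R(w) = 10 - 5*w²
t(L) = √2*√L (t(L) = √(2*L) = √2*√L)
H = 2*I*√87 (H = √2*√(-174) = √2*(I*√174) = 2*I*√87 ≈ 18.655*I)
(H + R(347/(-134))) - f = (2*I*√87 + (10 - 5*(347/(-134))²)) - 1*(-69274) = (2*I*√87 + (10 - 5*(347*(-1/134))²)) + 69274 = (2*I*√87 + (10 - 5*(-347/134)²)) + 69274 = (2*I*√87 + (10 - 5*120409/17956)) + 69274 = (2*I*√87 + (10 - 602045/17956)) + 69274 = (2*I*√87 - 422485/17956) + 69274 = (-422485/17956 + 2*I*√87) + 69274 = 1243461459/17956 + 2*I*√87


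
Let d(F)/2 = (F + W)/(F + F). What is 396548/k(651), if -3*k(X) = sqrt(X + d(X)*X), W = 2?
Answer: -297411*sqrt(326)/163 ≈ -32944.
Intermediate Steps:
d(F) = (2 + F)/F (d(F) = 2*((F + 2)/(F + F)) = 2*((2 + F)/((2*F))) = 2*((2 + F)*(1/(2*F))) = 2*((2 + F)/(2*F)) = (2 + F)/F)
k(X) = -sqrt(2 + 2*X)/3 (k(X) = -sqrt(X + ((2 + X)/X)*X)/3 = -sqrt(X + (2 + X))/3 = -sqrt(2 + 2*X)/3)
396548/k(651) = 396548/((-sqrt(2 + 2*651)/3)) = 396548/((-sqrt(2 + 1302)/3)) = 396548/((-2*sqrt(326)/3)) = 396548*(-3*sqrt(326)/652) = -297411*sqrt(326)/163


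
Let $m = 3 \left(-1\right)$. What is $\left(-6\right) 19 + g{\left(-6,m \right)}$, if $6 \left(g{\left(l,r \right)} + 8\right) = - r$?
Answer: $- \frac{243}{2} \approx -121.5$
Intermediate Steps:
$m = -3$
$g{\left(l,r \right)} = -8 - \frac{r}{6}$ ($g{\left(l,r \right)} = -8 + \frac{\left(-1\right) r}{6} = -8 - \frac{r}{6}$)
$\left(-6\right) 19 + g{\left(-6,m \right)} = \left(-6\right) 19 - \frac{15}{2} = -114 + \left(-8 + \frac{1}{2}\right) = -114 - \frac{15}{2} = - \frac{243}{2}$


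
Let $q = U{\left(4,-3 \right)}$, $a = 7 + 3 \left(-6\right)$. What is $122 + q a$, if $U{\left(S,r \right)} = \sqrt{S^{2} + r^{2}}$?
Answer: $67$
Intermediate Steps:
$a = -11$ ($a = 7 - 18 = -11$)
$q = 5$ ($q = \sqrt{4^{2} + \left(-3\right)^{2}} = \sqrt{16 + 9} = \sqrt{25} = 5$)
$122 + q a = 122 + 5 \left(-11\right) = 122 - 55 = 67$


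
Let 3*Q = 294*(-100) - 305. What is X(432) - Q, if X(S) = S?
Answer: 31001/3 ≈ 10334.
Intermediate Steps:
Q = -29705/3 (Q = (294*(-100) - 305)/3 = (-29400 - 305)/3 = (⅓)*(-29705) = -29705/3 ≈ -9901.7)
X(432) - Q = 432 - 1*(-29705/3) = 432 + 29705/3 = 31001/3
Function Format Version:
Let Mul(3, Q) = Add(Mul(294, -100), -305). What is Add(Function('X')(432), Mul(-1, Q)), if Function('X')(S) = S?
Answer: Rational(31001, 3) ≈ 10334.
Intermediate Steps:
Q = Rational(-29705, 3) (Q = Mul(Rational(1, 3), Add(Mul(294, -100), -305)) = Mul(Rational(1, 3), Add(-29400, -305)) = Mul(Rational(1, 3), -29705) = Rational(-29705, 3) ≈ -9901.7)
Add(Function('X')(432), Mul(-1, Q)) = Add(432, Mul(-1, Rational(-29705, 3))) = Add(432, Rational(29705, 3)) = Rational(31001, 3)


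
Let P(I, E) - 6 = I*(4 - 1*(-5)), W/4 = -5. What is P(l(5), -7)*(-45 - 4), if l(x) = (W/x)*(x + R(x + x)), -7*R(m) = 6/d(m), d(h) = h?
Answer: 41874/5 ≈ 8374.8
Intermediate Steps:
W = -20 (W = 4*(-5) = -20)
R(m) = -6/(7*m)
l(x) = -20*(x - 3/(7*x))/x (l(x) = (-20/x)*(x - 6/(7*(x + x))) = (-20/x)*(x - 6*1/(2*x)/7) = (-20/x)*(x - 3/(7*x)) = -20*(x - 3/(7*x))/x)
P(I, E) = 6 + 9*I (P(I, E) = 6 + I*(4 - 1*(-5)) = 6 + I*(4 + 5) = 6 + I*9 = 6 + 9*I)
P(l(5), -7)*(-45 - 4) = (6 + 9*(-20 + (60/7)/5²))*(-45 - 4) = (6 + 9*(-20 + (60/7)*(1/25)))*(-49) = (6 + 9*(-20 + 12/35))*(-49) = (6 + 9*(-688/35))*(-49) = (6 - 6192/35)*(-49) = -5982/35*(-49) = 41874/5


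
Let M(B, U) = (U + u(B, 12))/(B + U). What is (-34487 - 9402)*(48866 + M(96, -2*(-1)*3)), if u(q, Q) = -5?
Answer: -218757391037/102 ≈ -2.1447e+9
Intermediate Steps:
M(B, U) = (-5 + U)/(B + U) (M(B, U) = (U - 5)/(B + U) = (-5 + U)/(B + U))
(-34487 - 9402)*(48866 + M(96, -2*(-1)*3)) = (-34487 - 9402)*(48866 + (-5 - 2*(-1)*3)/(96 - 2*(-1)*3)) = -43889*(48866 + (-5 + 2*3)/(96 + 2*3)) = -43889*(48866 + (-5 + 6)/(96 + 6)) = -43889*(48866 + 1/102) = -43889*4984333/102 = -218757391037/102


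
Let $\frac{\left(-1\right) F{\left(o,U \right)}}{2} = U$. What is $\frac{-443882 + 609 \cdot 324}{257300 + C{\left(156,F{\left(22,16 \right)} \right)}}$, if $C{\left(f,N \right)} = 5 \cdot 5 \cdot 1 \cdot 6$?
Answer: $- \frac{123283}{128725} \approx -0.95772$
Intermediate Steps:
$F{\left(o,U \right)} = - 2 U$
$C{\left(f,N \right)} = 150$ ($C{\left(f,N \right)} = 25 \cdot 6 = 150$)
$\frac{-443882 + 609 \cdot 324}{257300 + C{\left(156,F{\left(22,16 \right)} \right)}} = \frac{-443882 + 609 \cdot 324}{257300 + 150} = \frac{-443882 + 197316}{257450} = \left(-246566\right) \frac{1}{257450} = - \frac{123283}{128725}$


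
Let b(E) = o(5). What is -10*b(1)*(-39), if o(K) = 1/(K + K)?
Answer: 39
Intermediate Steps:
o(K) = 1/(2*K)
b(E) = 1/10 (b(E) = (1/2)/5 = (1/2)*(1/5) = 1/10)
-10*b(1)*(-39) = -10*1/10*(-39) = -1*(-39) = 39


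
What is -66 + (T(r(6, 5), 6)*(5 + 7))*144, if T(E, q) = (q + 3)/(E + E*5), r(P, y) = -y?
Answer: -2922/5 ≈ -584.40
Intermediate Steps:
T(E, q) = (3 + q)/(6*E) (T(E, q) = (3 + q)/(E + 5*E) = (3 + q)/((6*E)) = (3 + q)*(1/(6*E)) = (3 + q)/(6*E))
-66 + (T(r(6, 5), 6)*(5 + 7))*144 = -66 + (((3 + 6)/(6*((-1*5))))*(5 + 7))*144 = -66 + (((⅙)*9/(-5))*12)*144 = -66 + (((⅙)*(-⅕)*9)*12)*144 = -66 - 3/10*12*144 = -66 - 18/5*144 = -66 - 2592/5 = -2922/5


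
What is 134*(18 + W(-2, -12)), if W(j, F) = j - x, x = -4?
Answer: 2680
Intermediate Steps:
W(j, F) = 4 + j (W(j, F) = j - 1*(-4) = j + 4 = 4 + j)
134*(18 + W(-2, -12)) = 134*(18 + (4 - 2)) = 134*(18 + 2) = 134*20 = 2680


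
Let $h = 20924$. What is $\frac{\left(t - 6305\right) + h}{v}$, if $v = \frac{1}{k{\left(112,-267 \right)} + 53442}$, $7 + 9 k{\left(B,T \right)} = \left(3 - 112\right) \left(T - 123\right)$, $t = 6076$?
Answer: $\frac{10833439295}{9} \approx 1.2037 \cdot 10^{9}$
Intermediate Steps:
$k{\left(B,T \right)} = \frac{13400}{9} - \frac{109 T}{9}$ ($k{\left(B,T \right)} = - \frac{7}{9} + \frac{\left(3 - 112\right) \left(T - 123\right)}{9} = - \frac{7}{9} + \frac{\left(-109\right) \left(-123 + T\right)}{9} = - \frac{7}{9} + \frac{13407 - 109 T}{9} = - \frac{7}{9} - \left(- \frac{4469}{3} + \frac{109 T}{9}\right) = \frac{13400}{9} - \frac{109 T}{9}$)
$v = \frac{9}{523481}$ ($v = \frac{1}{\left(\frac{13400}{9} - - \frac{9701}{3}\right) + 53442} = \frac{1}{\left(\frac{13400}{9} + \frac{9701}{3}\right) + 53442} = \frac{1}{\frac{42503}{9} + 53442} = \frac{1}{\frac{523481}{9}} = \frac{9}{523481} \approx 1.7193 \cdot 10^{-5}$)
$\frac{\left(t - 6305\right) + h}{v} = \frac{\left(6076 - 6305\right) + 20924}{\frac{9}{523481}} = \left(-229 + 20924\right) \frac{523481}{9} = 20695 \cdot \frac{523481}{9} = \frac{10833439295}{9}$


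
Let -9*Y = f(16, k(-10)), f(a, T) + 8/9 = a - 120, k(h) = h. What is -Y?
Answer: -944/81 ≈ -11.654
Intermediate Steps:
f(a, T) = -1088/9 + a (f(a, T) = -8/9 + (a - 120) = -8/9 + (-120 + a) = -1088/9 + a)
Y = 944/81 (Y = -(-1088/9 + 16)/9 = -1/9*(-944/9) = 944/81 ≈ 11.654)
-Y = -1*944/81 = -944/81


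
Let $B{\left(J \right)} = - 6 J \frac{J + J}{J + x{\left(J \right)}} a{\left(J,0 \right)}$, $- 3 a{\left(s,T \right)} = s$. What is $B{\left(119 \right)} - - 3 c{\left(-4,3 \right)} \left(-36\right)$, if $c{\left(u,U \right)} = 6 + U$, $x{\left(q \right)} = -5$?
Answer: $\frac{3314914}{57} \approx 58156.0$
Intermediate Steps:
$a{\left(s,T \right)} = - \frac{s}{3}$
$B{\left(J \right)} = \frac{4 J^{3}}{-5 + J}$ ($B{\left(J \right)} = - 6 J \frac{J + J}{J - 5} \left(- \frac{J}{3}\right) = - 6 J \frac{2 J}{-5 + J} \left(- \frac{J}{3}\right) = - \frac{12 J^{2}}{-5 + J} \left(- \frac{J}{3}\right) = \frac{4 J^{3}}{-5 + J}$)
$B{\left(119 \right)} - - 3 c{\left(-4,3 \right)} \left(-36\right) = \frac{4 \cdot 119^{3}}{-5 + 119} - - 3 \left(6 + 3\right) \left(-36\right) = 4 \cdot 1685159 \cdot \frac{1}{114} - \left(-3\right) 9 \left(-36\right) = 4 \cdot 1685159 \cdot \frac{1}{114} - \left(-27\right) \left(-36\right) = \frac{3370318}{57} - 972 = \frac{3314914}{57}$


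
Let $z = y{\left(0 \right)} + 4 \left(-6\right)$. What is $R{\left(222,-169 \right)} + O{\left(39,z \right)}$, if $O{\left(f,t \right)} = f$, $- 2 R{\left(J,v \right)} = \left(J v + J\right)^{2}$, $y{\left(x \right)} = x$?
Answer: $-695495769$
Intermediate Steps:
$z = -24$ ($z = 0 + 4 \left(-6\right) = 0 - 24 = -24$)
$R{\left(J,v \right)} = - \frac{\left(J + J v\right)^{2}}{2}$ ($R{\left(J,v \right)} = - \frac{\left(J v + J\right)^{2}}{2} = - \frac{\left(J + J v\right)^{2}}{2}$)
$R{\left(222,-169 \right)} + O{\left(39,z \right)} = - \frac{222^{2} \left(1 - 169\right)^{2}}{2} + 39 = \left(- \frac{1}{2}\right) 49284 \left(-168\right)^{2} + 39 = \left(- \frac{1}{2}\right) 49284 \cdot 28224 + 39 = -695495808 + 39 = -695495769$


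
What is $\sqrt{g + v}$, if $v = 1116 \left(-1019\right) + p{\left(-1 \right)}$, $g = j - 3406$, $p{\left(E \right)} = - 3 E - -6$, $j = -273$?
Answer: $i \sqrt{1140874} \approx 1068.1 i$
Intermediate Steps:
$p{\left(E \right)} = 6 - 3 E$ ($p{\left(E \right)} = - 3 E + 6 = 6 - 3 E$)
$g = -3679$ ($g = -273 - 3406 = -3679$)
$v = -1137195$ ($v = 1116 \left(-1019\right) + \left(6 - -3\right) = -1137204 + \left(6 + 3\right) = -1137204 + 9 = -1137195$)
$\sqrt{g + v} = \sqrt{-3679 - 1137195} = \sqrt{-1140874} = i \sqrt{1140874}$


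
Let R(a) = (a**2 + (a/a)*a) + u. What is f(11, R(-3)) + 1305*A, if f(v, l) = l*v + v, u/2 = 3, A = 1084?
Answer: 1414763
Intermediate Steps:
u = 6 (u = 2*3 = 6)
R(a) = 6 + a + a**2 (R(a) = (a**2 + (a/a)*a) + 6 = (a**2 + 1*a) + 6 = (a**2 + a) + 6 = (a + a**2) + 6 = 6 + a + a**2)
f(v, l) = v + l*v
f(11, R(-3)) + 1305*A = 11*(1 + (6 - 3 + (-3)**2)) + 1305*1084 = 11*(1 + (6 - 3 + 9)) + 1414620 = 11*(1 + 12) + 1414620 = 11*13 + 1414620 = 143 + 1414620 = 1414763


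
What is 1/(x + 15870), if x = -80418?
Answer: -1/64548 ≈ -1.5492e-5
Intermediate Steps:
1/(x + 15870) = 1/(-80418 + 15870) = 1/(-64548) = -1/64548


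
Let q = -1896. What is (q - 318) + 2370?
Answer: 156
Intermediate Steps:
(q - 318) + 2370 = (-1896 - 318) + 2370 = -2214 + 2370 = 156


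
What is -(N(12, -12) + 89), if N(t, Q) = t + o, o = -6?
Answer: -95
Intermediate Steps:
N(t, Q) = -6 + t (N(t, Q) = t - 6 = -6 + t)
-(N(12, -12) + 89) = -((-6 + 12) + 89) = -(6 + 89) = -1*95 = -95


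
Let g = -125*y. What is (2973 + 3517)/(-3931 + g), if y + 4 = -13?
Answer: -3245/903 ≈ -3.5936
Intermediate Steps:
y = -17 (y = -4 - 13 = -17)
g = 2125 (g = -125*(-17) = 2125)
(2973 + 3517)/(-3931 + g) = (2973 + 3517)/(-3931 + 2125) = 6490/(-1806) = 6490*(-1/1806) = -3245/903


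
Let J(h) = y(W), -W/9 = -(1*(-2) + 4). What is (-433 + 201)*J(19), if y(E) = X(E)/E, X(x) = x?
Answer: -232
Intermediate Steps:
W = 18 (W = -(-9)*(1*(-2) + 4) = -(-9)*(-2 + 4) = -(-9)*2 = -9*(-2) = 18)
y(E) = 1 (y(E) = E/E = 1)
J(h) = 1
(-433 + 201)*J(19) = (-433 + 201)*1 = -232*1 = -232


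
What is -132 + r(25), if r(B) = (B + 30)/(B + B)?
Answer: -1309/10 ≈ -130.90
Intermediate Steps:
r(B) = (30 + B)/(2*B) (r(B) = (30 + B)/((2*B)) = (30 + B)*(1/(2*B)) = (30 + B)/(2*B))
-132 + r(25) = -132 + (½)*(30 + 25)/25 = -132 + (½)*(1/25)*55 = -132 + 11/10 = -1309/10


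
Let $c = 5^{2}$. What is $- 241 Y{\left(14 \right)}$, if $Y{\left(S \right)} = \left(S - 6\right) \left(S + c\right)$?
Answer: $-75192$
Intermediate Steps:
$c = 25$
$Y{\left(S \right)} = \left(-6 + S\right) \left(25 + S\right)$ ($Y{\left(S \right)} = \left(S - 6\right) \left(S + 25\right) = \left(-6 + S\right) \left(25 + S\right)$)
$- 241 Y{\left(14 \right)} = - 241 \left(-150 + 14^{2} + 19 \cdot 14\right) = - 241 \left(-150 + 196 + 266\right) = \left(-241\right) 312 = -75192$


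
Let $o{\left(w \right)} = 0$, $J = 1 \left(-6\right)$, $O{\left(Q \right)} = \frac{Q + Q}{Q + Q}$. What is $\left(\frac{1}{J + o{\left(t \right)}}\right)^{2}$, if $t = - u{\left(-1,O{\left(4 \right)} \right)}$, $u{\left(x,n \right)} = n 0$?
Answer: $\frac{1}{36} \approx 0.027778$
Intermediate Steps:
$O{\left(Q \right)} = 1$ ($O{\left(Q \right)} = \frac{2 Q}{2 Q} = 2 Q \frac{1}{2 Q} = 1$)
$u{\left(x,n \right)} = 0$
$t = 0$ ($t = \left(-1\right) 0 = 0$)
$J = -6$
$\left(\frac{1}{J + o{\left(t \right)}}\right)^{2} = \left(\frac{1}{-6 + 0}\right)^{2} = \left(\frac{1}{-6}\right)^{2} = \left(- \frac{1}{6}\right)^{2} = \frac{1}{36}$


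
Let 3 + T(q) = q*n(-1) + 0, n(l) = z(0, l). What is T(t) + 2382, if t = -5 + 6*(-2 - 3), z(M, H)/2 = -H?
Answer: 2309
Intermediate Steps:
z(M, H) = -2*H (z(M, H) = 2*(-H) = -2*H)
n(l) = -2*l
t = -35 (t = -5 + 6*(-5) = -5 - 30 = -35)
T(q) = -3 + 2*q (T(q) = -3 + (q*(-2*(-1)) + 0) = -3 + (q*2 + 0) = -3 + (2*q + 0) = -3 + 2*q)
T(t) + 2382 = (-3 + 2*(-35)) + 2382 = (-3 - 70) + 2382 = -73 + 2382 = 2309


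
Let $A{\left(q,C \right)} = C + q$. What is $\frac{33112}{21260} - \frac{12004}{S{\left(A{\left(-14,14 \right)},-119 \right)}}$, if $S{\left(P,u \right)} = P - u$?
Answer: $- \frac{62816178}{632485} \approx -99.316$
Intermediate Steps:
$\frac{33112}{21260} - \frac{12004}{S{\left(A{\left(-14,14 \right)},-119 \right)}} = \frac{33112}{21260} - \frac{12004}{\left(14 - 14\right) - -119} = 33112 \cdot \frac{1}{21260} - \frac{12004}{0 + 119} = \frac{8278}{5315} - \frac{12004}{119} = - \frac{62816178}{632485}$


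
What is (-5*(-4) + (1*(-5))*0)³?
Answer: 8000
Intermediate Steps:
(-5*(-4) + (1*(-5))*0)³ = (20 - 5*0)³ = (20 + 0)³ = 20³ = 8000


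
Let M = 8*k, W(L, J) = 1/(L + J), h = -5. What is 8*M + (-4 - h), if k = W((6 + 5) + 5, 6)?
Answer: 43/11 ≈ 3.9091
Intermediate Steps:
W(L, J) = 1/(J + L)
k = 1/22 (k = 1/(6 + ((6 + 5) + 5)) = 1/(6 + (11 + 5)) = 1/(6 + 16) = 1/22 ≈ 0.045455)
M = 4/11 (M = 8*(1/22) = 4/11 ≈ 0.36364)
8*M + (-4 - h) = 8*(4/11) + (-4 - 1*(-5)) = 32/11 + (-4 + 5) = 32/11 + 1 = 43/11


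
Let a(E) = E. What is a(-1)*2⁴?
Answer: -16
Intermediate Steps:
a(-1)*2⁴ = -1*2⁴ = -1*16 = -16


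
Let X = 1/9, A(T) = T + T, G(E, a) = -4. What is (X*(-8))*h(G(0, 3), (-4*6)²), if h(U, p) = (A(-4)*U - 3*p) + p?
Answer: 8960/9 ≈ 995.56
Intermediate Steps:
A(T) = 2*T
X = ⅑ (X = 1*(⅑) = ⅑ ≈ 0.11111)
h(U, p) = -8*U - 2*p (h(U, p) = ((2*(-4))*U - 3*p) + p = (-8*U - 3*p) + p = -8*U - 2*p)
(X*(-8))*h(G(0, 3), (-4*6)²) = ((⅑)*(-8))*(-8*(-4) - 2*(-4*6)²) = -8*(32 - 2*(-24)²)/9 = -8*(32 - 2*576)/9 = -8*(32 - 1152)/9 = -8/9*(-1120) = 8960/9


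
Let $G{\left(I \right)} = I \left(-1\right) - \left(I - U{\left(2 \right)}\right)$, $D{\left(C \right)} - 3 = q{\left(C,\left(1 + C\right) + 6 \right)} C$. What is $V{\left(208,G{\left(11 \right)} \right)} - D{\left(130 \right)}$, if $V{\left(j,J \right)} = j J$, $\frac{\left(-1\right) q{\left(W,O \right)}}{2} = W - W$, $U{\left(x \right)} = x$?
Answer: $-4163$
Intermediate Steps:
$q{\left(W,O \right)} = 0$ ($q{\left(W,O \right)} = - 2 \left(W - W\right) = \left(-2\right) 0 = 0$)
$D{\left(C \right)} = 3$ ($D{\left(C \right)} = 3 + 0 C = 3 + 0 = 3$)
$G{\left(I \right)} = 2 - 2 I$ ($G{\left(I \right)} = I \left(-1\right) - \left(-2 + I\right) = - I - \left(-2 + I\right) = 2 - 2 I$)
$V{\left(j,J \right)} = J j$
$V{\left(208,G{\left(11 \right)} \right)} - D{\left(130 \right)} = \left(2 - 22\right) 208 - 3 = \left(-20\right) 208 - 3 = -4160 - 3 = -4163$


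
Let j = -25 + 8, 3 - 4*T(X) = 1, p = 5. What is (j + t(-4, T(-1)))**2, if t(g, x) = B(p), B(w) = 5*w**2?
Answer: 11664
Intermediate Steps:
T(X) = 1/2 (T(X) = 3/4 - 1/4*1 = 3/4 - 1/4 = 1/2)
j = -17
t(g, x) = 125 (t(g, x) = 5*5**2 = 5*25 = 125)
(j + t(-4, T(-1)))**2 = (-17 + 125)**2 = 108**2 = 11664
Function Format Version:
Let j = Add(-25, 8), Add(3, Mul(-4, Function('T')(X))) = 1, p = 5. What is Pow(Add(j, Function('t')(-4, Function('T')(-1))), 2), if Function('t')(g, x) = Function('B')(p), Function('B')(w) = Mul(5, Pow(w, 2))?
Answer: 11664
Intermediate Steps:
Function('T')(X) = Rational(1, 2) (Function('T')(X) = Add(Rational(3, 4), Mul(Rational(-1, 4), 1)) = Add(Rational(3, 4), Rational(-1, 4)) = Rational(1, 2))
j = -17
Function('t')(g, x) = 125 (Function('t')(g, x) = Mul(5, Pow(5, 2)) = Mul(5, 25) = 125)
Pow(Add(j, Function('t')(-4, Function('T')(-1))), 2) = Pow(Add(-17, 125), 2) = Pow(108, 2) = 11664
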